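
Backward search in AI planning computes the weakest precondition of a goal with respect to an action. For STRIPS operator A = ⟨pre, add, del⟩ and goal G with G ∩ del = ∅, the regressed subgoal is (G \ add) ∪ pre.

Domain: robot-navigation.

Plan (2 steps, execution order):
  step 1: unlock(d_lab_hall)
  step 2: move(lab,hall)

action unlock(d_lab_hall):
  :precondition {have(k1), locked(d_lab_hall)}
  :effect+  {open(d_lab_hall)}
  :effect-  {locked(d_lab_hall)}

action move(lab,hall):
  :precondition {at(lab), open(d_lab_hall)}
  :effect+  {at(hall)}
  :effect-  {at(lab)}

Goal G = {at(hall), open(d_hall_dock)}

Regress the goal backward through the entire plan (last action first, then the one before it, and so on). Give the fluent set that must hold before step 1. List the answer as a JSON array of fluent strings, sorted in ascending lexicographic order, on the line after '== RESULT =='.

Regress step by step:
  through step 2 (move(lab,hall)): drop {at(hall)}, keep {open(d_hall_dock)}, require {at(lab), open(d_lab_hall)}
    → {at(lab), open(d_hall_dock), open(d_lab_hall)}
  through step 1 (unlock(d_lab_hall)): drop {open(d_lab_hall)}, keep {at(lab), open(d_hall_dock)}, require {have(k1), locked(d_lab_hall)}
    → {at(lab), have(k1), locked(d_lab_hall), open(d_hall_dock)}

== RESULT ==
["at(lab)", "have(k1)", "locked(d_lab_hall)", "open(d_hall_dock)"]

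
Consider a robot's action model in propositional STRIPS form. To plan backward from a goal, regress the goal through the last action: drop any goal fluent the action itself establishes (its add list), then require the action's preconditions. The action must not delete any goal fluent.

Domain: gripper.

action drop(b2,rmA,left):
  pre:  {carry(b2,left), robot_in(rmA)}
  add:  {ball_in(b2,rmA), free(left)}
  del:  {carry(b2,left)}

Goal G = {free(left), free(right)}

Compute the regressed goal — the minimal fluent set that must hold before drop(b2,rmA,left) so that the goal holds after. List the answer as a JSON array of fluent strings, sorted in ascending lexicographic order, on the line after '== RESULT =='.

Regress:
  G ∩ del = {}  (empty — regression defined)
  G \ add = {free(left), free(right)} \ {ball_in(b2,rmA), free(left)} = {free(right)}
  ∪ pre   = {free(right)} ∪ {carry(b2,left), robot_in(rmA)}
          = {carry(b2,left), free(right), robot_in(rmA)}

== RESULT ==
["carry(b2,left)", "free(right)", "robot_in(rmA)"]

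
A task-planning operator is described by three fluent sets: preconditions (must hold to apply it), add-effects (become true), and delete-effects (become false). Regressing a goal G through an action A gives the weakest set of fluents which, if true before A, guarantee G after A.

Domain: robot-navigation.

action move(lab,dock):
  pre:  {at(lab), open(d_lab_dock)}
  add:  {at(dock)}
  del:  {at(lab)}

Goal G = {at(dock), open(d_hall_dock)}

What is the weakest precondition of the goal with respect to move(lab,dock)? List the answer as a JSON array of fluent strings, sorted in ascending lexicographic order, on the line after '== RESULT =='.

Compute (G \ add) ∪ pre:
  G ∩ del = {}  (empty — regression defined)
  G \ add = {at(dock), open(d_hall_dock)} \ {at(dock)} = {open(d_hall_dock)}
  ∪ pre   = {open(d_hall_dock)} ∪ {at(lab), open(d_lab_dock)}
          = {at(lab), open(d_hall_dock), open(d_lab_dock)}

== RESULT ==
["at(lab)", "open(d_hall_dock)", "open(d_lab_dock)"]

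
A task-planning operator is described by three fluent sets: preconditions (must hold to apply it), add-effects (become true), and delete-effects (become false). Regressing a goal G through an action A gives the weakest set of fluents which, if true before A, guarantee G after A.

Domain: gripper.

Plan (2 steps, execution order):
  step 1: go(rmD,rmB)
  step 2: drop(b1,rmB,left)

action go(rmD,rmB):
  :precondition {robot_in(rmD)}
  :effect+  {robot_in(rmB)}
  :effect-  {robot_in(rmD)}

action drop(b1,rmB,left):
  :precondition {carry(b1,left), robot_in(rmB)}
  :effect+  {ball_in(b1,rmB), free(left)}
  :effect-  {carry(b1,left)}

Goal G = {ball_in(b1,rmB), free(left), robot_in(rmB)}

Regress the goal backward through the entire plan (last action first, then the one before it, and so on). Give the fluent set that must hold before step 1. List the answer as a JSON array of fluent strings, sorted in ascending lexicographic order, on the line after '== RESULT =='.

Work backward from the goal:
  through step 2 (drop(b1,rmB,left)): drop {ball_in(b1,rmB), free(left)}, keep {robot_in(rmB)}, require {carry(b1,left), robot_in(rmB)}
    → {carry(b1,left), robot_in(rmB)}
  through step 1 (go(rmD,rmB)): drop {robot_in(rmB)}, keep {carry(b1,left)}, require {robot_in(rmD)}
    → {carry(b1,left), robot_in(rmD)}

== RESULT ==
["carry(b1,left)", "robot_in(rmD)"]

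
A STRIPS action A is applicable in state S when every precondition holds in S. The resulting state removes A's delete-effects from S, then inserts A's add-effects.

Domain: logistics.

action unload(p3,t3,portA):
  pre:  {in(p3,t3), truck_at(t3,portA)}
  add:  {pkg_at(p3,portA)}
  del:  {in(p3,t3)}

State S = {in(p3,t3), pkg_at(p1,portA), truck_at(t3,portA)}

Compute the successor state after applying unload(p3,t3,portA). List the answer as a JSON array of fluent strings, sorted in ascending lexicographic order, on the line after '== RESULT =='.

Progress:
  pre ⊆ S: {in(p3,t3), truck_at(t3,portA)} ⊆ S  — applicable
  S \ del = {pkg_at(p1,portA), truck_at(t3,portA)}
  ∪ add   = {pkg_at(p1,portA), pkg_at(p3,portA), truck_at(t3,portA)}

== RESULT ==
["pkg_at(p1,portA)", "pkg_at(p3,portA)", "truck_at(t3,portA)"]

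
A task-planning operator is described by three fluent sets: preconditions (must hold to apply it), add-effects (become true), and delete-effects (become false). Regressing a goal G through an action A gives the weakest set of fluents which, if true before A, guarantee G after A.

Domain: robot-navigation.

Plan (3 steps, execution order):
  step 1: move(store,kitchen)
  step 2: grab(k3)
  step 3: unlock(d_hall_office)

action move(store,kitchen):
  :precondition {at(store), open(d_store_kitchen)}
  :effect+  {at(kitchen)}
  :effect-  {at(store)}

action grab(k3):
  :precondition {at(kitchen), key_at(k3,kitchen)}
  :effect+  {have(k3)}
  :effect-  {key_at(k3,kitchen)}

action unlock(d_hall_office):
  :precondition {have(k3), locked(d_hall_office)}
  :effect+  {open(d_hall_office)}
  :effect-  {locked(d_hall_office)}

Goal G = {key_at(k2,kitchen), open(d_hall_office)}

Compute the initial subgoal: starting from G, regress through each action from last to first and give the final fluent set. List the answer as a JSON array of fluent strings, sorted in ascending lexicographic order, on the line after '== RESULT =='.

Work backward from the goal:
  through step 3 (unlock(d_hall_office)): drop {open(d_hall_office)}, keep {key_at(k2,kitchen)}, require {have(k3), locked(d_hall_office)}
    → {have(k3), key_at(k2,kitchen), locked(d_hall_office)}
  through step 2 (grab(k3)): drop {have(k3)}, keep {key_at(k2,kitchen), locked(d_hall_office)}, require {at(kitchen), key_at(k3,kitchen)}
    → {at(kitchen), key_at(k2,kitchen), key_at(k3,kitchen), locked(d_hall_office)}
  through step 1 (move(store,kitchen)): drop {at(kitchen)}, keep {key_at(k2,kitchen), key_at(k3,kitchen), locked(d_hall_office)}, require {at(store), open(d_store_kitchen)}
    → {at(store), key_at(k2,kitchen), key_at(k3,kitchen), locked(d_hall_office), open(d_store_kitchen)}

== RESULT ==
["at(store)", "key_at(k2,kitchen)", "key_at(k3,kitchen)", "locked(d_hall_office)", "open(d_store_kitchen)"]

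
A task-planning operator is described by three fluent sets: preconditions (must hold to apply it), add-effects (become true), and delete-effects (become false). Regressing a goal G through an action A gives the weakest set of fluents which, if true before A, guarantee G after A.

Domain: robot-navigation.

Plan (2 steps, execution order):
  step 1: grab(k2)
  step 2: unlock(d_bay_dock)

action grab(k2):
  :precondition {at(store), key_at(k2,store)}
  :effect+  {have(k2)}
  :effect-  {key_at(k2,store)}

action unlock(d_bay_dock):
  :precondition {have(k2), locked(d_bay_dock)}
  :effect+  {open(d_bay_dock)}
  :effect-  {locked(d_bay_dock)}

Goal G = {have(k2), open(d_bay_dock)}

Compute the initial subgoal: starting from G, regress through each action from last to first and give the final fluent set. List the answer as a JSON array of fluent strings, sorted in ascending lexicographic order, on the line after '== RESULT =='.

Work backward from the goal:
  through step 2 (unlock(d_bay_dock)): drop {open(d_bay_dock)}, keep {have(k2)}, require {have(k2), locked(d_bay_dock)}
    → {have(k2), locked(d_bay_dock)}
  through step 1 (grab(k2)): drop {have(k2)}, keep {locked(d_bay_dock)}, require {at(store), key_at(k2,store)}
    → {at(store), key_at(k2,store), locked(d_bay_dock)}

== RESULT ==
["at(store)", "key_at(k2,store)", "locked(d_bay_dock)"]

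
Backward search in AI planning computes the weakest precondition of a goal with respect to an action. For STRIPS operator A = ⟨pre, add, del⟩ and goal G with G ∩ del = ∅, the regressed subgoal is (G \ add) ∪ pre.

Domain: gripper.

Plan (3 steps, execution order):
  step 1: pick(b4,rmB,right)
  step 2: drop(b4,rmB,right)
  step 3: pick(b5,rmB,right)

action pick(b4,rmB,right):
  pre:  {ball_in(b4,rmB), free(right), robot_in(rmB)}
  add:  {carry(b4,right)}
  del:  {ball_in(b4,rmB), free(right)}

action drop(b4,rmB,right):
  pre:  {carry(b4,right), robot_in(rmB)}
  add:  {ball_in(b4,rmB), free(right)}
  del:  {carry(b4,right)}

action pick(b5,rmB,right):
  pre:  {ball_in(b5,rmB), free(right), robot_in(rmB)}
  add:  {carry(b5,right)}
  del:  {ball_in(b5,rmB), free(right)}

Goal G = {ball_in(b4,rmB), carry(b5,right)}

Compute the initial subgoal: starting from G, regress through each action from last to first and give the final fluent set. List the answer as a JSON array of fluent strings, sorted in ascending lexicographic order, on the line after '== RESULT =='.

Regress step by step:
  through step 3 (pick(b5,rmB,right)): drop {carry(b5,right)}, keep {ball_in(b4,rmB)}, require {ball_in(b5,rmB), free(right), robot_in(rmB)}
    → {ball_in(b4,rmB), ball_in(b5,rmB), free(right), robot_in(rmB)}
  through step 2 (drop(b4,rmB,right)): drop {ball_in(b4,rmB), free(right)}, keep {ball_in(b5,rmB), robot_in(rmB)}, require {carry(b4,right), robot_in(rmB)}
    → {ball_in(b5,rmB), carry(b4,right), robot_in(rmB)}
  through step 1 (pick(b4,rmB,right)): drop {carry(b4,right)}, keep {ball_in(b5,rmB), robot_in(rmB)}, require {ball_in(b4,rmB), free(right), robot_in(rmB)}
    → {ball_in(b4,rmB), ball_in(b5,rmB), free(right), robot_in(rmB)}

== RESULT ==
["ball_in(b4,rmB)", "ball_in(b5,rmB)", "free(right)", "robot_in(rmB)"]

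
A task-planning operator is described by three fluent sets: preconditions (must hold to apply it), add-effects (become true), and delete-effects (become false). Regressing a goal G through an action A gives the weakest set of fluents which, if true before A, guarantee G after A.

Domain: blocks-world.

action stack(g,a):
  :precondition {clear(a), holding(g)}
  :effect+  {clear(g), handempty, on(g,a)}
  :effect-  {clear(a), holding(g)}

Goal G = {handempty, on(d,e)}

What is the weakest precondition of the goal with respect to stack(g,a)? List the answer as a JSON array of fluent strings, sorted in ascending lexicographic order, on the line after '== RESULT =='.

Compute (G \ add) ∪ pre:
  G ∩ del = {}  (empty — regression defined)
  G \ add = {handempty, on(d,e)} \ {clear(g), handempty, on(g,a)} = {on(d,e)}
  ∪ pre   = {on(d,e)} ∪ {clear(a), holding(g)}
          = {clear(a), holding(g), on(d,e)}

== RESULT ==
["clear(a)", "holding(g)", "on(d,e)"]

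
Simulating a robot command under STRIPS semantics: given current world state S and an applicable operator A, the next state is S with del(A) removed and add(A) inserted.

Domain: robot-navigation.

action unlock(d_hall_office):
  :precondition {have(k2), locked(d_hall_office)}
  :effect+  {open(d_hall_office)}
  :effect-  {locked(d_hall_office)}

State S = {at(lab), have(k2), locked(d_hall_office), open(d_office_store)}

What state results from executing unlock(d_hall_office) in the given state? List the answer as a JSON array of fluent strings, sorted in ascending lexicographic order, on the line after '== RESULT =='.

Progress:
  pre ⊆ S: {have(k2), locked(d_hall_office)} ⊆ S  — applicable
  S \ del = {at(lab), have(k2), open(d_office_store)}
  ∪ add   = {at(lab), have(k2), open(d_hall_office), open(d_office_store)}

== RESULT ==
["at(lab)", "have(k2)", "open(d_hall_office)", "open(d_office_store)"]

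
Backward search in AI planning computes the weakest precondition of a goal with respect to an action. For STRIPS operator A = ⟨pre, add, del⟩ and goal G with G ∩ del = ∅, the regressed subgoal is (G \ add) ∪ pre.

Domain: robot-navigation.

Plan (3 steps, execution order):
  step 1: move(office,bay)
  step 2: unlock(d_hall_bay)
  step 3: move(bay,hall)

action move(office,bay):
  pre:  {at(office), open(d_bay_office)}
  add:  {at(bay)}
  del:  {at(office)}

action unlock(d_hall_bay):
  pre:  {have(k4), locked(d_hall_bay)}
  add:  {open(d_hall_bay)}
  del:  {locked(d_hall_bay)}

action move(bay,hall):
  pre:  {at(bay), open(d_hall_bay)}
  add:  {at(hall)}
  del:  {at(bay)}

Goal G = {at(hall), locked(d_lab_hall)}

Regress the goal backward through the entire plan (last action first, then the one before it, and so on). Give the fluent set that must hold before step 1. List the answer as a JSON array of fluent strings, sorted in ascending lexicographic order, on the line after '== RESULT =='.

Work backward from the goal:
  through step 3 (move(bay,hall)): drop {at(hall)}, keep {locked(d_lab_hall)}, require {at(bay), open(d_hall_bay)}
    → {at(bay), locked(d_lab_hall), open(d_hall_bay)}
  through step 2 (unlock(d_hall_bay)): drop {open(d_hall_bay)}, keep {at(bay), locked(d_lab_hall)}, require {have(k4), locked(d_hall_bay)}
    → {at(bay), have(k4), locked(d_hall_bay), locked(d_lab_hall)}
  through step 1 (move(office,bay)): drop {at(bay)}, keep {have(k4), locked(d_hall_bay), locked(d_lab_hall)}, require {at(office), open(d_bay_office)}
    → {at(office), have(k4), locked(d_hall_bay), locked(d_lab_hall), open(d_bay_office)}

== RESULT ==
["at(office)", "have(k4)", "locked(d_hall_bay)", "locked(d_lab_hall)", "open(d_bay_office)"]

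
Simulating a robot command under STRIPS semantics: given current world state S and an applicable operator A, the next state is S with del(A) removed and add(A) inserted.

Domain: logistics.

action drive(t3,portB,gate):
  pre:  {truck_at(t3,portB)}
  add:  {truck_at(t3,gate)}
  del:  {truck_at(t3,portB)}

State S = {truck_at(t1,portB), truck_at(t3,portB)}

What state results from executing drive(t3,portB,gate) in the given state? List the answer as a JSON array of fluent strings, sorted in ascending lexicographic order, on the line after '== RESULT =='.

Compute (S \ del) ∪ add:
  pre ⊆ S: {truck_at(t3,portB)} ⊆ S  — applicable
  S \ del = {truck_at(t1,portB)}
  ∪ add   = {truck_at(t1,portB), truck_at(t3,gate)}

== RESULT ==
["truck_at(t1,portB)", "truck_at(t3,gate)"]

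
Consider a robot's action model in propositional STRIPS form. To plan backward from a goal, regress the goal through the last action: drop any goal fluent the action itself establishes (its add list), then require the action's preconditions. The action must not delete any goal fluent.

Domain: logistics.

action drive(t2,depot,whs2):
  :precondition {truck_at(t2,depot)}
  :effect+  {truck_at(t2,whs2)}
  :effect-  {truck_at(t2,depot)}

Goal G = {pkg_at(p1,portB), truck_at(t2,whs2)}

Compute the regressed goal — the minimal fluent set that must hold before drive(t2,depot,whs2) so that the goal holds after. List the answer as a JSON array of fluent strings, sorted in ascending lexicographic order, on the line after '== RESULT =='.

Compute (G \ add) ∪ pre:
  G ∩ del = {}  (empty — regression defined)
  G \ add = {pkg_at(p1,portB), truck_at(t2,whs2)} \ {truck_at(t2,whs2)} = {pkg_at(p1,portB)}
  ∪ pre   = {pkg_at(p1,portB)} ∪ {truck_at(t2,depot)}
          = {pkg_at(p1,portB), truck_at(t2,depot)}

== RESULT ==
["pkg_at(p1,portB)", "truck_at(t2,depot)"]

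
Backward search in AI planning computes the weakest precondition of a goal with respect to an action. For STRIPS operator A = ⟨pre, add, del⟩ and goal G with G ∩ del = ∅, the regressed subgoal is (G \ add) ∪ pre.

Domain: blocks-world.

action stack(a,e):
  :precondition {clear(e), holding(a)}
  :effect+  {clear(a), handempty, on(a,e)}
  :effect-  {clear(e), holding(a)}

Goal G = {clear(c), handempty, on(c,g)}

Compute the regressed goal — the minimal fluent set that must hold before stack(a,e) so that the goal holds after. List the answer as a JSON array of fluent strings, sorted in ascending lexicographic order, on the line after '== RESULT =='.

Regress:
  G ∩ del = {}  (empty — regression defined)
  G \ add = {clear(c), handempty, on(c,g)} \ {clear(a), handempty, on(a,e)} = {clear(c), on(c,g)}
  ∪ pre   = {clear(c), on(c,g)} ∪ {clear(e), holding(a)}
          = {clear(c), clear(e), holding(a), on(c,g)}

== RESULT ==
["clear(c)", "clear(e)", "holding(a)", "on(c,g)"]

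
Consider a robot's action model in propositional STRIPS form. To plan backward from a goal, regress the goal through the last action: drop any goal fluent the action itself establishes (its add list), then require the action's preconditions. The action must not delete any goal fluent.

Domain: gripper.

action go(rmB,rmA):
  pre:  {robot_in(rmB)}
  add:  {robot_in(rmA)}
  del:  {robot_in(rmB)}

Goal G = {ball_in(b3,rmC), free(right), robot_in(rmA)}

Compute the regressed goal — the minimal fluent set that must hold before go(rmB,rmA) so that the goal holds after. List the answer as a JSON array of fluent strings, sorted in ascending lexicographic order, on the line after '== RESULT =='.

Regress:
  G ∩ del = {}  (empty — regression defined)
  G \ add = {ball_in(b3,rmC), free(right), robot_in(rmA)} \ {robot_in(rmA)} = {ball_in(b3,rmC), free(right)}
  ∪ pre   = {ball_in(b3,rmC), free(right)} ∪ {robot_in(rmB)}
          = {ball_in(b3,rmC), free(right), robot_in(rmB)}

== RESULT ==
["ball_in(b3,rmC)", "free(right)", "robot_in(rmB)"]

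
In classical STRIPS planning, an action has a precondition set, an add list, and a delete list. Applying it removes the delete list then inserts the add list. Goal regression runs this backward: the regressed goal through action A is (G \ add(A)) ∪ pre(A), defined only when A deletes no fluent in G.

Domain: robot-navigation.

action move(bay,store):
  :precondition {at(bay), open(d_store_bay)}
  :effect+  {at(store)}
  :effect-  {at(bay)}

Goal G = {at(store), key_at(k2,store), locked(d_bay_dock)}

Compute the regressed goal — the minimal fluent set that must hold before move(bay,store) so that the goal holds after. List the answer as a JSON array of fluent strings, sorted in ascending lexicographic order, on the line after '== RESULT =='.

Compute (G \ add) ∪ pre:
  G ∩ del = {}  (empty — regression defined)
  G \ add = {at(store), key_at(k2,store), locked(d_bay_dock)} \ {at(store)} = {key_at(k2,store), locked(d_bay_dock)}
  ∪ pre   = {key_at(k2,store), locked(d_bay_dock)} ∪ {at(bay), open(d_store_bay)}
          = {at(bay), key_at(k2,store), locked(d_bay_dock), open(d_store_bay)}

== RESULT ==
["at(bay)", "key_at(k2,store)", "locked(d_bay_dock)", "open(d_store_bay)"]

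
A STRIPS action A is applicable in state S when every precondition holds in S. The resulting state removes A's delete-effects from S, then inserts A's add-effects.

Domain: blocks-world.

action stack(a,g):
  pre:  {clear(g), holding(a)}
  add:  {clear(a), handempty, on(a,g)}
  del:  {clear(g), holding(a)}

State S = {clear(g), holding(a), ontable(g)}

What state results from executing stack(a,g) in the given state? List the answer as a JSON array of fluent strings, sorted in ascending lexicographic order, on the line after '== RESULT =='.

Compute (S \ del) ∪ add:
  pre ⊆ S: {clear(g), holding(a)} ⊆ S  — applicable
  S \ del = {ontable(g)}
  ∪ add   = {clear(a), handempty, on(a,g), ontable(g)}

== RESULT ==
["clear(a)", "handempty", "on(a,g)", "ontable(g)"]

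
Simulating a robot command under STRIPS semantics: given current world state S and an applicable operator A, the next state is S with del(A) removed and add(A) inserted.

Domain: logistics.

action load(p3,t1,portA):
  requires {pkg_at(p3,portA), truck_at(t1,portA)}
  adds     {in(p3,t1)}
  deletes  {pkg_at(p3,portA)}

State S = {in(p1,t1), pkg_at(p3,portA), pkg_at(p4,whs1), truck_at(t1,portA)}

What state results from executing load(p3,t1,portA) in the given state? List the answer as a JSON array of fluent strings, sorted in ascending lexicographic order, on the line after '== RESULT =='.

Compute (S \ del) ∪ add:
  pre ⊆ S: {pkg_at(p3,portA), truck_at(t1,portA)} ⊆ S  — applicable
  S \ del = {in(p1,t1), pkg_at(p4,whs1), truck_at(t1,portA)}
  ∪ add   = {in(p1,t1), in(p3,t1), pkg_at(p4,whs1), truck_at(t1,portA)}

== RESULT ==
["in(p1,t1)", "in(p3,t1)", "pkg_at(p4,whs1)", "truck_at(t1,portA)"]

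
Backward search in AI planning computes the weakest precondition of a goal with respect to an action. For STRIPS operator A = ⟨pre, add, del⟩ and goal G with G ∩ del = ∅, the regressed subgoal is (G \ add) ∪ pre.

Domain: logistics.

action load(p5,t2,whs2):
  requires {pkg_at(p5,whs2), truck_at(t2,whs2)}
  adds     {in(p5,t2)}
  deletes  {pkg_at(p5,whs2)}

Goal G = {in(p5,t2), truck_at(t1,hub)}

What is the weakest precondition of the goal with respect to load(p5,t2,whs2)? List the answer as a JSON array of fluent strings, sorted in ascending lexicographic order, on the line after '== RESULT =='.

Regress:
  G ∩ del = {}  (empty — regression defined)
  G \ add = {in(p5,t2), truck_at(t1,hub)} \ {in(p5,t2)} = {truck_at(t1,hub)}
  ∪ pre   = {truck_at(t1,hub)} ∪ {pkg_at(p5,whs2), truck_at(t2,whs2)}
          = {pkg_at(p5,whs2), truck_at(t1,hub), truck_at(t2,whs2)}

== RESULT ==
["pkg_at(p5,whs2)", "truck_at(t1,hub)", "truck_at(t2,whs2)"]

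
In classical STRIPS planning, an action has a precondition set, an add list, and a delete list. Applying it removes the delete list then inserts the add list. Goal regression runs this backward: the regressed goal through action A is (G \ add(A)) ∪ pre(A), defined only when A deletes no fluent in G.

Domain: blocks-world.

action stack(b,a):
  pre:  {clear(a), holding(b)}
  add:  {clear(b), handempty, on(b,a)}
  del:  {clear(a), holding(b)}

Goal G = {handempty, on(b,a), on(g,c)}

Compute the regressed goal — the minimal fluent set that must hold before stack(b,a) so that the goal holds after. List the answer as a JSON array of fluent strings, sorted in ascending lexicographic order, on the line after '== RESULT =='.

Compute (G \ add) ∪ pre:
  G ∩ del = {}  (empty — regression defined)
  G \ add = {handempty, on(b,a), on(g,c)} \ {clear(b), handempty, on(b,a)} = {on(g,c)}
  ∪ pre   = {on(g,c)} ∪ {clear(a), holding(b)}
          = {clear(a), holding(b), on(g,c)}

== RESULT ==
["clear(a)", "holding(b)", "on(g,c)"]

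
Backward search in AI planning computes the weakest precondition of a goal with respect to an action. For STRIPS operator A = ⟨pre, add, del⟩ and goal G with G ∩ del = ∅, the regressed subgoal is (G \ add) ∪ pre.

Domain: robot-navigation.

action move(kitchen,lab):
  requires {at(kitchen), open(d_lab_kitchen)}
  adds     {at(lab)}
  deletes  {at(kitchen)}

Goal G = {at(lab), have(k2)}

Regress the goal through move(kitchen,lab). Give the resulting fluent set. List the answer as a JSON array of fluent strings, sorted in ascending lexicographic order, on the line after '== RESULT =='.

Regress:
  G ∩ del = {}  (empty — regression defined)
  G \ add = {at(lab), have(k2)} \ {at(lab)} = {have(k2)}
  ∪ pre   = {have(k2)} ∪ {at(kitchen), open(d_lab_kitchen)}
          = {at(kitchen), have(k2), open(d_lab_kitchen)}

== RESULT ==
["at(kitchen)", "have(k2)", "open(d_lab_kitchen)"]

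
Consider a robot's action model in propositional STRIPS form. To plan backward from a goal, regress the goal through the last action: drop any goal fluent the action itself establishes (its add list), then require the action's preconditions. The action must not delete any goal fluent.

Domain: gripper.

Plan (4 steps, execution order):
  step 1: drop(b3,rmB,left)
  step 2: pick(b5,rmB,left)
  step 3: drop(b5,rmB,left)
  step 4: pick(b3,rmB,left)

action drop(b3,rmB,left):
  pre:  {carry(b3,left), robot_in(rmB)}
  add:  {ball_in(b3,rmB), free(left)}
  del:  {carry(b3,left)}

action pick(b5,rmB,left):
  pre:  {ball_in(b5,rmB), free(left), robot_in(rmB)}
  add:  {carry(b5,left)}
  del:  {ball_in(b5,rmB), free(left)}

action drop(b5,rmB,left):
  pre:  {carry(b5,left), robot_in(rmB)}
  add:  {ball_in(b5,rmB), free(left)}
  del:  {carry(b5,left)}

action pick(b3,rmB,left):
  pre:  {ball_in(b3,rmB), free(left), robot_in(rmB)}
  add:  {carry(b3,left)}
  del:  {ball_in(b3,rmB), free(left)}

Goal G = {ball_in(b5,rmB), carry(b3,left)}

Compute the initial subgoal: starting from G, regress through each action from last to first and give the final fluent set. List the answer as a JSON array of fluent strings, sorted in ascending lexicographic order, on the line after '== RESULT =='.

Regress step by step:
  through step 4 (pick(b3,rmB,left)): drop {carry(b3,left)}, keep {ball_in(b5,rmB)}, require {ball_in(b3,rmB), free(left), robot_in(rmB)}
    → {ball_in(b3,rmB), ball_in(b5,rmB), free(left), robot_in(rmB)}
  through step 3 (drop(b5,rmB,left)): drop {ball_in(b5,rmB), free(left)}, keep {ball_in(b3,rmB), robot_in(rmB)}, require {carry(b5,left), robot_in(rmB)}
    → {ball_in(b3,rmB), carry(b5,left), robot_in(rmB)}
  through step 2 (pick(b5,rmB,left)): drop {carry(b5,left)}, keep {ball_in(b3,rmB), robot_in(rmB)}, require {ball_in(b5,rmB), free(left), robot_in(rmB)}
    → {ball_in(b3,rmB), ball_in(b5,rmB), free(left), robot_in(rmB)}
  through step 1 (drop(b3,rmB,left)): drop {ball_in(b3,rmB), free(left)}, keep {ball_in(b5,rmB), robot_in(rmB)}, require {carry(b3,left), robot_in(rmB)}
    → {ball_in(b5,rmB), carry(b3,left), robot_in(rmB)}

== RESULT ==
["ball_in(b5,rmB)", "carry(b3,left)", "robot_in(rmB)"]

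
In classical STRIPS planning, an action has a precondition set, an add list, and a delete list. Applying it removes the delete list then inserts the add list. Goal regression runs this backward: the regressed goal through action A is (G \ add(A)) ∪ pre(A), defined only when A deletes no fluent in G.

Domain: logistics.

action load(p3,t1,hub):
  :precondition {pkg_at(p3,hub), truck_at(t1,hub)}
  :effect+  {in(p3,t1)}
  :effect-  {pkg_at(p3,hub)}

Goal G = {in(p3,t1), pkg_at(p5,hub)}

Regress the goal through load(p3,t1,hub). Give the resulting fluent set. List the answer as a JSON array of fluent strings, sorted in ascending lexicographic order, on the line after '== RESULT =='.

Regress:
  G ∩ del = {}  (empty — regression defined)
  G \ add = {in(p3,t1), pkg_at(p5,hub)} \ {in(p3,t1)} = {pkg_at(p5,hub)}
  ∪ pre   = {pkg_at(p5,hub)} ∪ {pkg_at(p3,hub), truck_at(t1,hub)}
          = {pkg_at(p3,hub), pkg_at(p5,hub), truck_at(t1,hub)}

== RESULT ==
["pkg_at(p3,hub)", "pkg_at(p5,hub)", "truck_at(t1,hub)"]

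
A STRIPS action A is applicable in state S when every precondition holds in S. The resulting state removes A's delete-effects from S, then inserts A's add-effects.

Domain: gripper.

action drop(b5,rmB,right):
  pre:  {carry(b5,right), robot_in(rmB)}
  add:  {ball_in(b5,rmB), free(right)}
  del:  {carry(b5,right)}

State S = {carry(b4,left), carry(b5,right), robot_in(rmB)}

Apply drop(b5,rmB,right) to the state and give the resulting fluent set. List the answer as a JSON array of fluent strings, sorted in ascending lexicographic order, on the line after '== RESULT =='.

Compute (S \ del) ∪ add:
  pre ⊆ S: {carry(b5,right), robot_in(rmB)} ⊆ S  — applicable
  S \ del = {carry(b4,left), robot_in(rmB)}
  ∪ add   = {ball_in(b5,rmB), carry(b4,left), free(right), robot_in(rmB)}

== RESULT ==
["ball_in(b5,rmB)", "carry(b4,left)", "free(right)", "robot_in(rmB)"]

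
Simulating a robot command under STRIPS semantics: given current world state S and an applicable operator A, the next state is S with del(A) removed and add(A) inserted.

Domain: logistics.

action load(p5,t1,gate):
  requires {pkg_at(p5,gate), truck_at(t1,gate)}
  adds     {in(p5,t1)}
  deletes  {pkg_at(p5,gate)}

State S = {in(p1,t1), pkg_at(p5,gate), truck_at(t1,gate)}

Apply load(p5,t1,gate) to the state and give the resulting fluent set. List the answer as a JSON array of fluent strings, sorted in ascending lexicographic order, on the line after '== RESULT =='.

Compute (S \ del) ∪ add:
  pre ⊆ S: {pkg_at(p5,gate), truck_at(t1,gate)} ⊆ S  — applicable
  S \ del = {in(p1,t1), truck_at(t1,gate)}
  ∪ add   = {in(p1,t1), in(p5,t1), truck_at(t1,gate)}

== RESULT ==
["in(p1,t1)", "in(p5,t1)", "truck_at(t1,gate)"]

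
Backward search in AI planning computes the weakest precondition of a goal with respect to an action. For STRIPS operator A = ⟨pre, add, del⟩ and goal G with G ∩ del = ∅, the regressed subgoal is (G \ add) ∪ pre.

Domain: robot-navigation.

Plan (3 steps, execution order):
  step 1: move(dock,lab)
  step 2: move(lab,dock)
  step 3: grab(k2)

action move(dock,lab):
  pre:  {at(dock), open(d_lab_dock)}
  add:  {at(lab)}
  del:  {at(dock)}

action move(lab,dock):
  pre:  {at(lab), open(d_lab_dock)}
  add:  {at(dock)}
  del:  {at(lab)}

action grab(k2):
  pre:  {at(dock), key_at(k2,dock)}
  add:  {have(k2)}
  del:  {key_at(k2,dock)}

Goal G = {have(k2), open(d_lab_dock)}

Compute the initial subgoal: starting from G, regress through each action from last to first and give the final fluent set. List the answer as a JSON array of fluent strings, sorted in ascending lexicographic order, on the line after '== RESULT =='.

Regress step by step:
  through step 3 (grab(k2)): drop {have(k2)}, keep {open(d_lab_dock)}, require {at(dock), key_at(k2,dock)}
    → {at(dock), key_at(k2,dock), open(d_lab_dock)}
  through step 2 (move(lab,dock)): drop {at(dock)}, keep {key_at(k2,dock), open(d_lab_dock)}, require {at(lab), open(d_lab_dock)}
    → {at(lab), key_at(k2,dock), open(d_lab_dock)}
  through step 1 (move(dock,lab)): drop {at(lab)}, keep {key_at(k2,dock), open(d_lab_dock)}, require {at(dock), open(d_lab_dock)}
    → {at(dock), key_at(k2,dock), open(d_lab_dock)}

== RESULT ==
["at(dock)", "key_at(k2,dock)", "open(d_lab_dock)"]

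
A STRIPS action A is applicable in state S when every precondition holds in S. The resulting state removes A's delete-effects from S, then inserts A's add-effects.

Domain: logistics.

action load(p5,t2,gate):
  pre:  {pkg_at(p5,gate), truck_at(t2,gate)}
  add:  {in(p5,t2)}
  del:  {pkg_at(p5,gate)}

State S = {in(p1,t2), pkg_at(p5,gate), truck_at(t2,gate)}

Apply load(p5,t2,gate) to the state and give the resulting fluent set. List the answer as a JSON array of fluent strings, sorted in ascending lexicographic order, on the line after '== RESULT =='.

Compute (S \ del) ∪ add:
  pre ⊆ S: {pkg_at(p5,gate), truck_at(t2,gate)} ⊆ S  — applicable
  S \ del = {in(p1,t2), truck_at(t2,gate)}
  ∪ add   = {in(p1,t2), in(p5,t2), truck_at(t2,gate)}

== RESULT ==
["in(p1,t2)", "in(p5,t2)", "truck_at(t2,gate)"]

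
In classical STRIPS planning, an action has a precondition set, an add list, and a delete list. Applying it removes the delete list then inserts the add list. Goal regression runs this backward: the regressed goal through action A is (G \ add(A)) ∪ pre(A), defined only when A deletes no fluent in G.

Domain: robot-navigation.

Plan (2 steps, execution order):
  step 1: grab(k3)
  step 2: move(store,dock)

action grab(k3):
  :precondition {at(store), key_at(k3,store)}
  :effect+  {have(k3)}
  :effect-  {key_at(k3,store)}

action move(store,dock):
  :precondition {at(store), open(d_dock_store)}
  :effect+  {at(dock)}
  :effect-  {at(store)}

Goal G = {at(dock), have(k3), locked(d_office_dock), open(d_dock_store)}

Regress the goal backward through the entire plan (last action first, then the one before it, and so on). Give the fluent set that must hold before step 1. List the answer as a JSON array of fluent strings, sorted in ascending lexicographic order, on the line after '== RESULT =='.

Work backward from the goal:
  through step 2 (move(store,dock)): drop {at(dock)}, keep {have(k3), locked(d_office_dock), open(d_dock_store)}, require {at(store), open(d_dock_store)}
    → {at(store), have(k3), locked(d_office_dock), open(d_dock_store)}
  through step 1 (grab(k3)): drop {have(k3)}, keep {at(store), locked(d_office_dock), open(d_dock_store)}, require {at(store), key_at(k3,store)}
    → {at(store), key_at(k3,store), locked(d_office_dock), open(d_dock_store)}

== RESULT ==
["at(store)", "key_at(k3,store)", "locked(d_office_dock)", "open(d_dock_store)"]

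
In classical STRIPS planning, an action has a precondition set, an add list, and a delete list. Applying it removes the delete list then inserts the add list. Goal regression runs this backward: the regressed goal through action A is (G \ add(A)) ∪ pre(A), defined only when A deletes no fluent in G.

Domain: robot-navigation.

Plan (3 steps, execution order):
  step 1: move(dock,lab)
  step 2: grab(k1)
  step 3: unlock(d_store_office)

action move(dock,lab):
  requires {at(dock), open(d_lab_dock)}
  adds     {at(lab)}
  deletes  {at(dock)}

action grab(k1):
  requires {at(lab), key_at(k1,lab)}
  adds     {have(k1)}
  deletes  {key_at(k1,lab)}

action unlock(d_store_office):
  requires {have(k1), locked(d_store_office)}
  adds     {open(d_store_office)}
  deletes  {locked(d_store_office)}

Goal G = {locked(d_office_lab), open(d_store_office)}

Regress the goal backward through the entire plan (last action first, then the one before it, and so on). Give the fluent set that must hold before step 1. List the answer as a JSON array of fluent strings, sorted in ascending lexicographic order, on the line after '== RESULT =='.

Regress step by step:
  through step 3 (unlock(d_store_office)): drop {open(d_store_office)}, keep {locked(d_office_lab)}, require {have(k1), locked(d_store_office)}
    → {have(k1), locked(d_office_lab), locked(d_store_office)}
  through step 2 (grab(k1)): drop {have(k1)}, keep {locked(d_office_lab), locked(d_store_office)}, require {at(lab), key_at(k1,lab)}
    → {at(lab), key_at(k1,lab), locked(d_office_lab), locked(d_store_office)}
  through step 1 (move(dock,lab)): drop {at(lab)}, keep {key_at(k1,lab), locked(d_office_lab), locked(d_store_office)}, require {at(dock), open(d_lab_dock)}
    → {at(dock), key_at(k1,lab), locked(d_office_lab), locked(d_store_office), open(d_lab_dock)}

== RESULT ==
["at(dock)", "key_at(k1,lab)", "locked(d_office_lab)", "locked(d_store_office)", "open(d_lab_dock)"]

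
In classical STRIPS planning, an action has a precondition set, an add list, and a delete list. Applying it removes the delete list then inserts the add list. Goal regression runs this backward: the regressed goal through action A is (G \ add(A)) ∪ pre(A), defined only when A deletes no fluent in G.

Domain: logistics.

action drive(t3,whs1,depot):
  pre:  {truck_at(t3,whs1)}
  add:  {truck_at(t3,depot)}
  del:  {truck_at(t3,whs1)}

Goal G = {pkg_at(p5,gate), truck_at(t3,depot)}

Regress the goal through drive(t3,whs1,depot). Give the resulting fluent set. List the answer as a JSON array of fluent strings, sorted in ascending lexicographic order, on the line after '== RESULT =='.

Compute (G \ add) ∪ pre:
  G ∩ del = {}  (empty — regression defined)
  G \ add = {pkg_at(p5,gate), truck_at(t3,depot)} \ {truck_at(t3,depot)} = {pkg_at(p5,gate)}
  ∪ pre   = {pkg_at(p5,gate)} ∪ {truck_at(t3,whs1)}
          = {pkg_at(p5,gate), truck_at(t3,whs1)}

== RESULT ==
["pkg_at(p5,gate)", "truck_at(t3,whs1)"]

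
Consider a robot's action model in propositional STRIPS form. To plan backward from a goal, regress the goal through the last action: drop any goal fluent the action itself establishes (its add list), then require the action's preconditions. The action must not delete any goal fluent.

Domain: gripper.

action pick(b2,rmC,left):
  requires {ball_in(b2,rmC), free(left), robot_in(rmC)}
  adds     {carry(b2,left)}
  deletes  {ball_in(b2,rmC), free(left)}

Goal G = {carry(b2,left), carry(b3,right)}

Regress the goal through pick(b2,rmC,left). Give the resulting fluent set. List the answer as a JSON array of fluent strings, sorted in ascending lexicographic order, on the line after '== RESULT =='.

Regress:
  G ∩ del = {}  (empty — regression defined)
  G \ add = {carry(b2,left), carry(b3,right)} \ {carry(b2,left)} = {carry(b3,right)}
  ∪ pre   = {carry(b3,right)} ∪ {ball_in(b2,rmC), free(left), robot_in(rmC)}
          = {ball_in(b2,rmC), carry(b3,right), free(left), robot_in(rmC)}

== RESULT ==
["ball_in(b2,rmC)", "carry(b3,right)", "free(left)", "robot_in(rmC)"]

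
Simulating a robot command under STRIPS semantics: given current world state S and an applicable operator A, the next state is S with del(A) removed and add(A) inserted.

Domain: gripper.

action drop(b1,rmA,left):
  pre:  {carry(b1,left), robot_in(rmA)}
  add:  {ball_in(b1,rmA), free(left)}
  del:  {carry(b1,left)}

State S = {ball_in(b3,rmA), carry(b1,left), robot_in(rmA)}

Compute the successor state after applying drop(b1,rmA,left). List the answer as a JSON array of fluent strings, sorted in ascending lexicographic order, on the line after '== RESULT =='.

Progress:
  pre ⊆ S: {carry(b1,left), robot_in(rmA)} ⊆ S  — applicable
  S \ del = {ball_in(b3,rmA), robot_in(rmA)}
  ∪ add   = {ball_in(b1,rmA), ball_in(b3,rmA), free(left), robot_in(rmA)}

== RESULT ==
["ball_in(b1,rmA)", "ball_in(b3,rmA)", "free(left)", "robot_in(rmA)"]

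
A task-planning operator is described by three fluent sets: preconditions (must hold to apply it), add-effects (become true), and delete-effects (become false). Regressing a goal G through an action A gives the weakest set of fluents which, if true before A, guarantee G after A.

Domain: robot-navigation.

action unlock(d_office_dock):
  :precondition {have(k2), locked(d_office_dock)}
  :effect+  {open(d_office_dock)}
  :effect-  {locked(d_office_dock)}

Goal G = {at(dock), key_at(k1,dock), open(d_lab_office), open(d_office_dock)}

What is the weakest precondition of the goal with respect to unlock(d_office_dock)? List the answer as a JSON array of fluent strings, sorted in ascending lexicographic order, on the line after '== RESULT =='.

Regress:
  G ∩ del = {}  (empty — regression defined)
  G \ add = {at(dock), key_at(k1,dock), open(d_lab_office), open(d_office_dock)} \ {open(d_office_dock)} = {at(dock), key_at(k1,dock), open(d_lab_office)}
  ∪ pre   = {at(dock), key_at(k1,dock), open(d_lab_office)} ∪ {have(k2), locked(d_office_dock)}
          = {at(dock), have(k2), key_at(k1,dock), locked(d_office_dock), open(d_lab_office)}

== RESULT ==
["at(dock)", "have(k2)", "key_at(k1,dock)", "locked(d_office_dock)", "open(d_lab_office)"]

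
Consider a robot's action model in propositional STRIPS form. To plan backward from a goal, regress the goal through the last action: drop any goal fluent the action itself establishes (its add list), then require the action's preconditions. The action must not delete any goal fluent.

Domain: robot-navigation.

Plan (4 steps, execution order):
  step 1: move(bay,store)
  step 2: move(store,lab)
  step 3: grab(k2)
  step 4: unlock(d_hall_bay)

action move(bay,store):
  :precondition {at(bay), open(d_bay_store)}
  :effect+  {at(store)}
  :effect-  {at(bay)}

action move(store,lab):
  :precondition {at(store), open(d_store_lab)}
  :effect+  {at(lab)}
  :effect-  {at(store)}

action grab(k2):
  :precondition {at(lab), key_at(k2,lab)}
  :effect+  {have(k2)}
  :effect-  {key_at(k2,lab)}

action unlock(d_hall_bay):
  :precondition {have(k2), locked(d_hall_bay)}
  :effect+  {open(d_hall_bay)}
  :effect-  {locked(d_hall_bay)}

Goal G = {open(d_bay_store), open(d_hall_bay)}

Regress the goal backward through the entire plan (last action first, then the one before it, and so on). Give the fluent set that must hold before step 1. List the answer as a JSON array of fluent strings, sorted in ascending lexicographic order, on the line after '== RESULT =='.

Regress step by step:
  through step 4 (unlock(d_hall_bay)): drop {open(d_hall_bay)}, keep {open(d_bay_store)}, require {have(k2), locked(d_hall_bay)}
    → {have(k2), locked(d_hall_bay), open(d_bay_store)}
  through step 3 (grab(k2)): drop {have(k2)}, keep {locked(d_hall_bay), open(d_bay_store)}, require {at(lab), key_at(k2,lab)}
    → {at(lab), key_at(k2,lab), locked(d_hall_bay), open(d_bay_store)}
  through step 2 (move(store,lab)): drop {at(lab)}, keep {key_at(k2,lab), locked(d_hall_bay), open(d_bay_store)}, require {at(store), open(d_store_lab)}
    → {at(store), key_at(k2,lab), locked(d_hall_bay), open(d_bay_store), open(d_store_lab)}
  through step 1 (move(bay,store)): drop {at(store)}, keep {key_at(k2,lab), locked(d_hall_bay), open(d_bay_store), open(d_store_lab)}, require {at(bay), open(d_bay_store)}
    → {at(bay), key_at(k2,lab), locked(d_hall_bay), open(d_bay_store), open(d_store_lab)}

== RESULT ==
["at(bay)", "key_at(k2,lab)", "locked(d_hall_bay)", "open(d_bay_store)", "open(d_store_lab)"]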